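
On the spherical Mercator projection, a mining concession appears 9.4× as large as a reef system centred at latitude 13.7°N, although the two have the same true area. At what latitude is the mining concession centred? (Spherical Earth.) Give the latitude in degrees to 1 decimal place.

For equal true areas on Mercator, apparent areas scale as sec²φ, so the ratio is cos²φ₂ / cos²φ₁.
cos²φ₂ / cos²φ₁ = 9.4  ⇒  cos φ₁ = cos 13.7° / √9.4 = 0.9715/3.066 = 0.3169.
φ₁ = arccos(0.3169) ≈ 71.5°.

71.5°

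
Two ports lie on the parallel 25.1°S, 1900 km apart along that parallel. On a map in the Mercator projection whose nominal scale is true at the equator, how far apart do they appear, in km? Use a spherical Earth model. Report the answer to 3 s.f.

Mercator is conformal, so the point scale is isotropic: h = k = sec φ = 1/cos φ.
Along the parallel, k = sec 25.1° = 1/0.9056 = 1.104.
Map distance = 1900 × 1.104 ≈ 2100 km.

2100 km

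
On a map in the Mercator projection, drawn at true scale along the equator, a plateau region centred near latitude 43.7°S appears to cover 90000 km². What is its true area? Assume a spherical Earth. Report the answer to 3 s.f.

For Mercator, h = k = sec φ (a conformal cylindrical projection has a single point scale, 1/cos φ).
Areal scale = k² = sec²φ = 1/cos²(43.7°) = 1/0.7230² = 1.913.
True area = apparent / (areal scale) = 90000 / 1.913 ≈ 47000 km².

47000 km²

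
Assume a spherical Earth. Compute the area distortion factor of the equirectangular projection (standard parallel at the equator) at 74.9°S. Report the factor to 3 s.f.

For the equirectangular projection with φ₀ = 0 (plate carrée), h = 1 along meridians and k = sec φ along parallels.
Areal scale = h·k = 1 × sec φ; at 74.9°, h = 1.000, k = 3.839, so h·k = 3.839.

3.84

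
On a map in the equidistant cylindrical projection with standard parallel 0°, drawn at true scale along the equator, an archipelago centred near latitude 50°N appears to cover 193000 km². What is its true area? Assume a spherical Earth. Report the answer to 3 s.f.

124000 km²

In the plate carrée (x = Rλ, y = Rφ), meridians are true-scale (h = 1) and parallels are stretched by k = sec φ.
Areal scale = h·k = 1 × sec φ; at 50°, h = 1.000, k = 1.556, so h·k = 1.556.
True area = apparent / (areal scale) = 193000 / 1.556 ≈ 124000 km².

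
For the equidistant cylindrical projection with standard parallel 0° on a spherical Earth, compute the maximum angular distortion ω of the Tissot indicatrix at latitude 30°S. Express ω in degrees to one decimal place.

For the equirectangular projection with φ₀ = 0 (plate carrée), h = 1 along meridians and k = sec φ along parallels.
At 30°: h = 1.000, k = 1.155; principal scales a = 1.155, b = 1.000.
sin(ω/2) = (a − b)/(a + b) = 0.1547/2.155 = 0.07180, so ω = 2 arcsin(0.07180) ≈ 8.2°.

8.2°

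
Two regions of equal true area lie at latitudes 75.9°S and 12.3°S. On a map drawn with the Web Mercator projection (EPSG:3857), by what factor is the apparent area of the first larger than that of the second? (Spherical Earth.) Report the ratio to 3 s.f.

Mercator is conformal with k = sec φ, so areal scale = k² = sec²φ.
At 75.9°: sec²(75.9°) = 1/0.2436² = 16.85.
At 12.3°: sec²(12.3°) = 1/0.9770² = 1.048.
Ratio = 16.85/1.048 = cos²(12.3°)/cos²(75.9°) ≈ 16.1.

16.1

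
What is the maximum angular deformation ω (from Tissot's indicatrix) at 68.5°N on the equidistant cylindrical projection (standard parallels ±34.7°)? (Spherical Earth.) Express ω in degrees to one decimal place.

45.1°

The equidistant cylindrical projection with φ₀ = 34.7° has h = 1 (meridians true) and k = cos φ₀ / cos φ along parallels.
At 68.5°: h = 1.000, k = 2.243; principal scales a = 2.243, b = 1.000.
sin(ω/2) = (a − b)/(a + b) = 1.243/3.243 = 0.3833, so ω = 2 arcsin(0.3833) ≈ 45.1°.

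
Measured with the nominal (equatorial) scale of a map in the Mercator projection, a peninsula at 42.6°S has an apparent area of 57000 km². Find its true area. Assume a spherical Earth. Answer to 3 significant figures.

Mercator is conformal, so the point scale is isotropic: h = k = sec φ = 1/cos φ.
Areal scale = k² = sec²φ = 1/cos²(42.6°) = 1/0.7361² = 1.846.
True area = apparent / (areal scale) = 57000 / 1.846 ≈ 30900 km².

30900 km²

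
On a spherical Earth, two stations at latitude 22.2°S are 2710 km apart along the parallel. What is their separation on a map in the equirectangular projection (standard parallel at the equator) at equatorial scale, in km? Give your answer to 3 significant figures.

2930 km

In the plate carrée (x = Rλ, y = Rφ), meridians are true-scale (h = 1) and parallels are stretched by k = sec φ.
Along the parallel, k = sec 22.2° = 1/0.9259 = 1.080.
Map distance = 2710 × 1.080 ≈ 2930 km.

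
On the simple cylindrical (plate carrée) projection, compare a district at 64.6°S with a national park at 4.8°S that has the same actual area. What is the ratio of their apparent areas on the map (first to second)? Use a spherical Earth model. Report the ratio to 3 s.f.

2.32

Plate carrée maps x = Rλ, y = Rφ. The meridian scale is h = 1 and the parallel scale is k = 1/cos φ = sec φ.
Areal scale at 64.6°: h·k = 1.000 × 2.331 = 2.331.
Areal scale at 4.8°: h·k = 1.000 × 1.004 = 1.004.
Ratio = 2.331/1.004 ≈ 2.32.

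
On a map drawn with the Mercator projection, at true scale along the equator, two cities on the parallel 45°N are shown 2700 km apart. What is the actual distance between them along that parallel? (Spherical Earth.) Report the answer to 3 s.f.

Mercator is conformal, so the point scale is isotropic: h = k = sec φ = 1/cos φ.
Along the parallel at 45°, map distances are exaggerated by k = sec 45° = 1.414.
True distance = 2700 / 1.414 = 2700 × cos 45° ≈ 1910 km.

1910 km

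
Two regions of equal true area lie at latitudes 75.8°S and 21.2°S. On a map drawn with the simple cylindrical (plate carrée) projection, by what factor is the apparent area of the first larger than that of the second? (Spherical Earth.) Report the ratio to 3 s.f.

3.80

In the plate carrée (x = Rλ, y = Rφ), meridians are true-scale (h = 1) and parallels are stretched by k = sec φ.
Areal scale at 75.8°: h·k = 1.000 × 4.077 = 4.077.
Areal scale at 21.2°: h·k = 1.000 × 1.073 = 1.073.
Ratio = 4.077/1.073 ≈ 3.80.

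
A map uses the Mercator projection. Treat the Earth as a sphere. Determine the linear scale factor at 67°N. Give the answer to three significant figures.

The Mercator projection is conformal; its linear scale factor is the same in every direction and equals sec φ = 1/cos φ.
k = 1/cos 67° = 1/0.3907 = 2.559.

2.56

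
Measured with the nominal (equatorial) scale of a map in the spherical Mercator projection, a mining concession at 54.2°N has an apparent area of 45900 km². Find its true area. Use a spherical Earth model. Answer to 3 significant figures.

15700 km²

Mercator is conformal, so the point scale is isotropic: h = k = sec φ = 1/cos φ.
Areal scale = k² = sec²φ = 1/cos²(54.2°) = 1/0.5850² = 2.922.
True area = apparent / (areal scale) = 45900 / 2.922 ≈ 15700 km².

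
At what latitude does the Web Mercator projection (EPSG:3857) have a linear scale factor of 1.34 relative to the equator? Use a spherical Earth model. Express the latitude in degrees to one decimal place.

Mercator scale is k = sec φ = 1/cos φ.
1/cos φ = 1.34  ⇒  cos φ = 0.7463  ⇒  φ = arccos(0.7463) ≈ 41.7°.

41.7°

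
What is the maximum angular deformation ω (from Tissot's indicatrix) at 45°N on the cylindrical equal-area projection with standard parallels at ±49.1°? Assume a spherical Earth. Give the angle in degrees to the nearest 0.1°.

8.8°

For cylindrical equal-area with standard parallel φ₀, h = cos φ / cos φ₀ and k = cos φ₀ / cos φ, so h·k = 1.
At 45°: h = 1.080, k = 0.9259; principal scales a = 1.080, b = 0.9259.
sin(ω/2) = (a − b)/(a + b) = 0.1540/2.006 = 0.07679, so ω = 2 arcsin(0.07679) ≈ 8.8°.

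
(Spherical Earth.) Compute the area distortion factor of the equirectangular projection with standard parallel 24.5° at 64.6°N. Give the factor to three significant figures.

2.12

In the equirectangular projection with standard parallel φ₀ = 24.5° (x = Rλ cos φ₀, y = Rφ), meridians are true-scale (h = 1) and the parallel scale is k = cos φ₀ / cos φ.
Areal scale = h·k = 1 × cos φ₀ / cos φ; at 64.6°, h = 1.000, k = 2.121, so h·k = 2.121.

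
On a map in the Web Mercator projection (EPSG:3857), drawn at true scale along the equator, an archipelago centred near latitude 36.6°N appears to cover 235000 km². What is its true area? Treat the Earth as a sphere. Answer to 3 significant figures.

The Mercator projection is conformal; its linear scale factor is the same in every direction and equals sec φ = 1/cos φ.
Areal scale = k² = sec²φ = 1/cos²(36.6°) = 1/0.8028² = 1.552.
True area = apparent / (areal scale) = 235000 / 1.552 ≈ 151000 km².

151000 km²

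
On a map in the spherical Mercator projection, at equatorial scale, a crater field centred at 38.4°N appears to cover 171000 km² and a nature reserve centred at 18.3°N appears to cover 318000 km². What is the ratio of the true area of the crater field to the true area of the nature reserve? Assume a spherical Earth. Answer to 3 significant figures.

0.366

Mercator's areal exaggeration is sec²φ; hence true area = (apparent area) · cos²φ.
True area of crater field: 171000 × cos²(38.4°) = 171000 × 0.6142 = 105000 km².
True area of nature reserve: 318000 × cos²(18.3°) = 318000 × 0.9014 = 286600 km².
Ratio = 105000 / 286600 ≈ 0.366.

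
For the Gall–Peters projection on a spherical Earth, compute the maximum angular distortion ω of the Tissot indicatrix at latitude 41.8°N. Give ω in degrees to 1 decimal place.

Gall–Peters is a cylindrical equal-area projection with standard parallels at ±45°. Cylindrical equal-area (φ₀ = 45°): h = cos φ / cos 45° along meridians, k = cos 45° / cos φ along parallels; h·k = 1.
At 41.8°: h = 1.054, k = 0.9485; principal scales a = 1.054, b = 0.9485.
sin(ω/2) = (a − b)/(a + b) = 0.1057/2.003 = 0.05279, so ω = 2 arcsin(0.05279) ≈ 6.1°.

6.1°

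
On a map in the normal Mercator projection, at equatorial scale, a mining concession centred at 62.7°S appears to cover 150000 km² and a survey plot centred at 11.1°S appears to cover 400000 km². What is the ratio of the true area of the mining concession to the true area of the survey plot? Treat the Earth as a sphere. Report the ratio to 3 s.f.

Since Mercator area scale is 1/cos²φ, the true area equals the apparent area multiplied by cos²φ.
True area of mining concession: 150000 × cos²(62.7°) = 150000 × 0.2104 = 31550 km².
True area of survey plot: 400000 × cos²(11.1°) = 400000 × 0.9629 = 385200 km².
Ratio = 31550 / 385200 ≈ 0.0819.

0.0819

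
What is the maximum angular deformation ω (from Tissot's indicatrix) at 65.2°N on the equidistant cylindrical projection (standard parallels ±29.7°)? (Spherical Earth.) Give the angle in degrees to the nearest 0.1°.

40.8°

The equidistant cylindrical projection with φ₀ = 29.7° has h = 1 (meridians true) and k = cos φ₀ / cos φ along parallels.
At 65.2°: h = 1.000, k = 2.071; principal scales a = 2.071, b = 1.000.
sin(ω/2) = (a − b)/(a + b) = 1.071/3.071 = 0.3487, so ω = 2 arcsin(0.3487) ≈ 40.8°.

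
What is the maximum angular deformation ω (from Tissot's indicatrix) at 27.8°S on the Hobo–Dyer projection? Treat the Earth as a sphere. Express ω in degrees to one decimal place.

Hobo–Dyer is a cylindrical equal-area projection with standard parallels at ±37.5°. Cylindrical equal-area (φ₀ = 37.5°): h = cos φ / cos 37.5° along meridians, k = cos 37.5° / cos φ along parallels; h·k = 1.
At 27.8°: h = 1.115, k = 0.8969; principal scales a = 1.115, b = 0.8969.
sin(ω/2) = (a − b)/(a + b) = 0.2181/2.012 = 0.1084, so ω = 2 arcsin(0.1084) ≈ 12.4°.

12.4°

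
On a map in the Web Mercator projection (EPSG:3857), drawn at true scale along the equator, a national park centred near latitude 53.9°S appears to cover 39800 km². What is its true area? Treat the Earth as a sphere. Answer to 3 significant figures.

13800 km²

The Mercator projection is conformal; its linear scale factor is the same in every direction and equals sec φ = 1/cos φ.
Areal scale = k² = sec²φ = 1/cos²(53.9°) = 1/0.5892² = 2.881.
True area = apparent / (areal scale) = 39800 / 2.881 ≈ 13800 km².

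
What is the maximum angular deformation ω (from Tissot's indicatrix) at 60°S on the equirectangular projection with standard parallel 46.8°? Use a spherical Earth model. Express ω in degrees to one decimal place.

In the equirectangular projection with standard parallel φ₀ = 46.8° (x = Rλ cos φ₀, y = Rφ), meridians are true-scale (h = 1) and the parallel scale is k = cos φ₀ / cos φ.
At 60°: h = 1.000, k = 1.369; principal scales a = 1.369, b = 1.000.
sin(ω/2) = (a − b)/(a + b) = 0.3691/2.369 = 0.1558, so ω = 2 arcsin(0.1558) ≈ 17.9°.

17.9°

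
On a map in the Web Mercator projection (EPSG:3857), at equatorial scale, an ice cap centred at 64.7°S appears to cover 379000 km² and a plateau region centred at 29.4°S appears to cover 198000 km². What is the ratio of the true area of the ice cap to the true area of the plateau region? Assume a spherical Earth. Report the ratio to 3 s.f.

Since Mercator area scale is 1/cos²φ, the true area equals the apparent area multiplied by cos²φ.
True area of ice cap: 379000 × cos²(64.7°) = 379000 × 0.1826 = 69220 km².
True area of plateau region: 198000 × cos²(29.4°) = 198000 × 0.7590 = 150300 km².
Ratio = 69220 / 150300 ≈ 0.461.

0.461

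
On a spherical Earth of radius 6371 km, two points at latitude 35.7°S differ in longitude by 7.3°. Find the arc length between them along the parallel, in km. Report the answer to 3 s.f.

659 km

Arc length along a parallel = R cos φ · Δλ (with Δλ in radians).
= 6371 × cos 35.7° × (7.3° × π/180) = 6371 × 0.8121 × 0.1274 ≈ 659 km.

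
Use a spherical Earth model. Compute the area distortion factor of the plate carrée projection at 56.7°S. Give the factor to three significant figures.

For the equirectangular projection with φ₀ = 0 (plate carrée), h = 1 along meridians and k = sec φ along parallels.
Areal scale = h·k = 1 × sec φ; at 56.7°, h = 1.000, k = 1.821, so h·k = 1.821.

1.82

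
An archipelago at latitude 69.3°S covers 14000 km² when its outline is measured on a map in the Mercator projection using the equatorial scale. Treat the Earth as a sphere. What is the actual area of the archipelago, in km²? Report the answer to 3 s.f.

For Mercator, h = k = sec φ (a conformal cylindrical projection has a single point scale, 1/cos φ).
Areal scale = k² = sec²φ = 1/cos²(69.3°) = 1/0.3535² = 8.004.
True area = apparent / (areal scale) = 14000 / 8.004 ≈ 1750 km².

1750 km²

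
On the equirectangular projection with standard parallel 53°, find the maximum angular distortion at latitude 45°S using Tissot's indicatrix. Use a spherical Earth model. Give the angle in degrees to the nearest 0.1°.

With standard parallel φ₀ = 53°, the equirectangular projection gives x = Rλ cos φ₀, y = Rφ, so h = 1 and k = cos 53° / cos φ.
At 45°: h = 1.000, k = 0.8511; principal scales a = 1.000, b = 0.8511.
sin(ω/2) = (a − b)/(a + b) = 0.1489/1.851 = 0.08044, so ω = 2 arcsin(0.08044) ≈ 9.2°.

9.2°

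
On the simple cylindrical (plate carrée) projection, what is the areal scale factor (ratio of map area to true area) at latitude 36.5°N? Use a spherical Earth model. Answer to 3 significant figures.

1.24

For the equirectangular projection with φ₀ = 0 (plate carrée), h = 1 along meridians and k = sec φ along parallels.
Areal scale = h·k = 1 × sec φ; at 36.5°, h = 1.000, k = 1.244, so h·k = 1.244.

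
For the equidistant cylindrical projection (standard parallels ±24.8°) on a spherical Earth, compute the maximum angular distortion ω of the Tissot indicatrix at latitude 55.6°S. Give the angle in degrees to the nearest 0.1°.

In the equirectangular projection with standard parallel φ₀ = 24.8° (x = Rλ cos φ₀, y = Rφ), meridians are true-scale (h = 1) and the parallel scale is k = cos φ₀ / cos φ.
At 55.6°: h = 1.000, k = 1.607; principal scales a = 1.607, b = 1.000.
sin(ω/2) = (a − b)/(a + b) = 0.6068/2.607 = 0.2328, so ω = 2 arcsin(0.2328) ≈ 26.9°.

26.9°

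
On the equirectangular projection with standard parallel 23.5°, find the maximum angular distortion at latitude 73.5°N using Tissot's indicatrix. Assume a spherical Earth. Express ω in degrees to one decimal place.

In the equirectangular projection with standard parallel φ₀ = 23.5° (x = Rλ cos φ₀, y = Rφ), meridians are true-scale (h = 1) and the parallel scale is k = cos φ₀ / cos φ.
At 73.5°: h = 1.000, k = 3.229; principal scales a = 3.229, b = 1.000.
sin(ω/2) = (a − b)/(a + b) = 2.229/4.229 = 0.5271, so ω = 2 arcsin(0.5271) ≈ 63.6°.

63.6°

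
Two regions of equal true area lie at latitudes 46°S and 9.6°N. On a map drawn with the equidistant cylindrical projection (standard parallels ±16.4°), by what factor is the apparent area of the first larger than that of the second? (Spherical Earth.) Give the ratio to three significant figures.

The equidistant cylindrical projection with φ₀ = 16.4° has h = 1 (meridians true) and k = cos φ₀ / cos φ along parallels.
Areal scale at 46°: h·k = 1.000 × 1.381 = 1.381.
Areal scale at 9.6°: h·k = 1.000 × 0.9729 = 0.9729.
Ratio = 1.381/0.9729 ≈ 1.42.

1.42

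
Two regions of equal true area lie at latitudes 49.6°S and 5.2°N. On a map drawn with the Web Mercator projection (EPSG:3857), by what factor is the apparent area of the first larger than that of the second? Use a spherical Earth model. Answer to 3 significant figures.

Mercator areal scale is sec²φ.
At 49.6°: sec²(49.6°) = 1/0.6481² = 2.381.
At 5.2°: sec²(5.2°) = 1/0.9959² = 1.008.
Ratio = 2.381/1.008 = cos²(5.2°)/cos²(49.6°) ≈ 2.36.

2.36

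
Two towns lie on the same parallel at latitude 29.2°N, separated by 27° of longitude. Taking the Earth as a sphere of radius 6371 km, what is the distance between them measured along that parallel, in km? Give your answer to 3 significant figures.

Arc length along a parallel = R cos φ · Δλ (with Δλ in radians).
= 6371 × cos 29.2° × (27° × π/180) = 6371 × 0.8729 × 0.4712 ≈ 2620 km.

2620 km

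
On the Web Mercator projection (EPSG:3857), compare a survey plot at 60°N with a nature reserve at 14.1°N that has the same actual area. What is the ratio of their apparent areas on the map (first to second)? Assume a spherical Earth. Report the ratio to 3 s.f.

3.76

Mercator is conformal with k = sec φ, so areal scale = k² = sec²φ.
At 60°: sec²(60°) = 1/0.5000² = 4.000.
At 14.1°: sec²(14.1°) = 1/0.9699² = 1.063.
Ratio = 4.000/1.063 = cos²(14.1°)/cos²(60°) ≈ 3.76.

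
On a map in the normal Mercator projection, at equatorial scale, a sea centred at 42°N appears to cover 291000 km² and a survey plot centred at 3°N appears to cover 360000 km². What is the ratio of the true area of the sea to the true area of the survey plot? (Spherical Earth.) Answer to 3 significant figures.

Since Mercator area scale is 1/cos²φ, the true area equals the apparent area multiplied by cos²φ.
True area of sea: 291000 × cos²(42°) = 291000 × 0.5523 = 160700 km².
True area of survey plot: 360000 × cos²(3°) = 360000 × 0.9973 = 359000 km².
Ratio = 160700 / 359000 ≈ 0.448.

0.448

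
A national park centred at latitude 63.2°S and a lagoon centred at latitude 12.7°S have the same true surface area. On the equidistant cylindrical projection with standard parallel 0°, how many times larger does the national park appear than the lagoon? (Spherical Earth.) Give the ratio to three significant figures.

In the plate carrée (x = Rλ, y = Rφ), meridians are true-scale (h = 1) and parallels are stretched by k = sec φ.
Areal scale at 63.2°: h·k = 1.000 × 2.218 = 2.218.
Areal scale at 12.7°: h·k = 1.000 × 1.025 = 1.025.
Ratio = 2.218/1.025 ≈ 2.16.

2.16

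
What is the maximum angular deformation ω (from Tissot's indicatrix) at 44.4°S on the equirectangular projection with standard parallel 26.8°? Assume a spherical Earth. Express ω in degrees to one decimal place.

With standard parallel φ₀ = 26.8°, the equirectangular projection gives x = Rλ cos φ₀, y = Rφ, so h = 1 and k = cos 26.8° / cos φ.
At 44.4°: h = 1.000, k = 1.249; principal scales a = 1.249, b = 1.000.
sin(ω/2) = (a − b)/(a + b) = 0.2493/2.249 = 0.1108, so ω = 2 arcsin(0.1108) ≈ 12.7°.

12.7°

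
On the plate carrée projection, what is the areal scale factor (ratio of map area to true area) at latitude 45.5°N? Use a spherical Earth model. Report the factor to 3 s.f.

1.43

Plate carrée maps x = Rλ, y = Rφ. The meridian scale is h = 1 and the parallel scale is k = 1/cos φ = sec φ.
Areal scale = h·k = 1 × sec φ; at 45.5°, h = 1.000, k = 1.427, so h·k = 1.427.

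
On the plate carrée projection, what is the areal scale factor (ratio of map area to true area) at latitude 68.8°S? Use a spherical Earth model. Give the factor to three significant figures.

For the equirectangular projection with φ₀ = 0 (plate carrée), h = 1 along meridians and k = sec φ along parallels.
Areal scale = h·k = 1 × sec φ; at 68.8°, h = 1.000, k = 2.765, so h·k = 2.765.

2.77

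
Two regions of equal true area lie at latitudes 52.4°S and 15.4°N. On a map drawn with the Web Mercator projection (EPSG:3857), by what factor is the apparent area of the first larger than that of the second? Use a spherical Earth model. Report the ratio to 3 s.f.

2.50

Mercator is conformal with k = sec φ, so areal scale = k² = sec²φ.
At 52.4°: sec²(52.4°) = 1/0.6101² = 2.686.
At 15.4°: sec²(15.4°) = 1/0.9641² = 1.076.
Ratio = 2.686/1.076 = cos²(15.4°)/cos²(52.4°) ≈ 2.50.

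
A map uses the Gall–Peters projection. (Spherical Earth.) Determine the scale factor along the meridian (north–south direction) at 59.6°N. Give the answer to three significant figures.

0.716

The Gall–Peters projection is cylindrical equal-area with φ₀ = 45°. A cylindrical equal-area projection with standard parallel φ₀ has meridian scale h = cos φ / cos φ₀ and parallel scale k = cos φ₀ / cos φ (so areas are preserved, h·k = 1).
h = cos 59.6° / cos 45° = 0.5060/0.7071 = 0.7156.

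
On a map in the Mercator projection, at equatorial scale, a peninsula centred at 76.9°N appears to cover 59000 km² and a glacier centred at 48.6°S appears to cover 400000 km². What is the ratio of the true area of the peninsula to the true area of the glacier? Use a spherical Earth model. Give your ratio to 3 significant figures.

0.0173

On Mercator the areal scale is sec²φ, so true area = apparent × cos²φ.
True area of peninsula: 59000 × cos²(76.9°) = 59000 × 0.05137 = 3031 km².
True area of glacier: 400000 × cos²(48.6°) = 400000 × 0.4373 = 174900 km².
Ratio = 3031 / 174900 ≈ 0.0173.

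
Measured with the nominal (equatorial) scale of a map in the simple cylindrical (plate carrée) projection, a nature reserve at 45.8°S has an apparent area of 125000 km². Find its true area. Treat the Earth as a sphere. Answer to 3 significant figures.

87100 km²

In the plate carrée (x = Rλ, y = Rφ), meridians are true-scale (h = 1) and parallels are stretched by k = sec φ.
Areal scale = h·k = 1 × sec φ; at 45.8°, h = 1.000, k = 1.434, so h·k = 1.434.
True area = apparent / (areal scale) = 125000 / 1.434 ≈ 87100 km².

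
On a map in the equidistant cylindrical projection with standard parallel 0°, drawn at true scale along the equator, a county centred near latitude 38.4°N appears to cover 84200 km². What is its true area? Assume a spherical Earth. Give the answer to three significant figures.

For the equirectangular projection with φ₀ = 0 (plate carrée), h = 1 along meridians and k = sec φ along parallels.
Areal scale = h·k = 1 × sec φ; at 38.4°, h = 1.000, k = 1.276, so h·k = 1.276.
True area = apparent / (areal scale) = 84200 / 1.276 ≈ 66000 km².

66000 km²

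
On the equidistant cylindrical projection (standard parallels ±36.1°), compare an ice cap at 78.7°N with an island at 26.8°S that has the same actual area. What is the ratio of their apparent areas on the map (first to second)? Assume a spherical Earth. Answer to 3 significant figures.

4.56

In the equirectangular projection with standard parallel φ₀ = 36.1° (x = Rλ cos φ₀, y = Rφ), meridians are true-scale (h = 1) and the parallel scale is k = cos φ₀ / cos φ.
Areal scale at 78.7°: h·k = 1.000 × 4.124 = 4.124.
Areal scale at 26.8°: h·k = 1.000 × 0.9052 = 0.9052.
Ratio = 4.124/0.9052 ≈ 4.56.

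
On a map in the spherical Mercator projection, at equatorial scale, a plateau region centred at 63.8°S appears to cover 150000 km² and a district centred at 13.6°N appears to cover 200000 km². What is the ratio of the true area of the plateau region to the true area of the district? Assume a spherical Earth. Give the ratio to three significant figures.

Since Mercator area scale is 1/cos²φ, the true area equals the apparent area multiplied by cos²φ.
True area of plateau region: 150000 × cos²(63.8°) = 150000 × 0.1949 = 29240 km².
True area of district: 200000 × cos²(13.6°) = 200000 × 0.9447 = 188900 km².
Ratio = 29240 / 188900 ≈ 0.155.

0.155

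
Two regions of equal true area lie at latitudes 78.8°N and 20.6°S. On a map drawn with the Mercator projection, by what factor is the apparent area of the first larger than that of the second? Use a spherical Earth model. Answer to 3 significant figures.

23.2

On Mercator, area is exaggerated by sec²φ = 1/cos²φ.
At 78.8°: sec²(78.8°) = 1/0.1942² = 26.51.
At 20.6°: sec²(20.6°) = 1/0.9361² = 1.141.
Ratio = 26.51/1.141 = cos²(20.6°)/cos²(78.8°) ≈ 23.2.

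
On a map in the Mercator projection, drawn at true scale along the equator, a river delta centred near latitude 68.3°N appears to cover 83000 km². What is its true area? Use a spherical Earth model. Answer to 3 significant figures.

11300 km²

The Mercator projection is conformal; its linear scale factor is the same in every direction and equals sec φ = 1/cos φ.
Areal scale = k² = sec²φ = 1/cos²(68.3°) = 1/0.3697² = 7.315.
True area = apparent / (areal scale) = 83000 / 7.315 ≈ 11300 km².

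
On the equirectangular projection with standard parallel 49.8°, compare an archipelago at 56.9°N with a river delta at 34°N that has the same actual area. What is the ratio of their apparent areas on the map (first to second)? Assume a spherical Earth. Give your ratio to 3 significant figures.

1.52

The equidistant cylindrical projection with φ₀ = 49.8° has h = 1 (meridians true) and k = cos φ₀ / cos φ along parallels.
Areal scale at 56.9°: h·k = 1.000 × 1.182 = 1.182.
Areal scale at 34°: h·k = 1.000 × 0.7786 = 0.7786.
Ratio = 1.182/0.7786 ≈ 1.52.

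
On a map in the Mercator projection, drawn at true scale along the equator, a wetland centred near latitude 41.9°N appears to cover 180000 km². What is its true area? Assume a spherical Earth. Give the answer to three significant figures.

99700 km²

Mercator is conformal, so the point scale is isotropic: h = k = sec φ = 1/cos φ.
Areal scale = k² = sec²φ = 1/cos²(41.9°) = 1/0.7443² = 1.805.
True area = apparent / (areal scale) = 180000 / 1.805 ≈ 99700 km².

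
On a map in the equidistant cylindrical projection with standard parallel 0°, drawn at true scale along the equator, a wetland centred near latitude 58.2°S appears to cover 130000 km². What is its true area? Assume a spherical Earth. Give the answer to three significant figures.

For the equirectangular projection with φ₀ = 0 (plate carrée), h = 1 along meridians and k = sec φ along parallels.
Areal scale = h·k = 1 × sec φ; at 58.2°, h = 1.000, k = 1.898, so h·k = 1.898.
True area = apparent / (areal scale) = 130000 / 1.898 ≈ 68500 km².

68500 km²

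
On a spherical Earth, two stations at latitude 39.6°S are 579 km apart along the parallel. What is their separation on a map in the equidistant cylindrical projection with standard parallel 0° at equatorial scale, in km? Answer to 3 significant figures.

In the plate carrée (x = Rλ, y = Rφ), meridians are true-scale (h = 1) and parallels are stretched by k = sec φ.
Along the parallel, k = sec 39.6° = 1/0.7705 = 1.298.
Map distance = 579 × 1.298 ≈ 751 km.

751 km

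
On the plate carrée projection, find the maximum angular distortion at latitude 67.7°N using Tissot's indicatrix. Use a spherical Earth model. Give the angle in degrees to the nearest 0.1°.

Plate carrée maps x = Rλ, y = Rφ. The meridian scale is h = 1 and the parallel scale is k = 1/cos φ = sec φ.
At 67.7°: h = 1.000, k = 2.635; principal scales a = 2.635, b = 1.000.
sin(ω/2) = (a − b)/(a + b) = 1.635/3.635 = 0.4498, so ω = 2 arcsin(0.4498) ≈ 53.5°.

53.5°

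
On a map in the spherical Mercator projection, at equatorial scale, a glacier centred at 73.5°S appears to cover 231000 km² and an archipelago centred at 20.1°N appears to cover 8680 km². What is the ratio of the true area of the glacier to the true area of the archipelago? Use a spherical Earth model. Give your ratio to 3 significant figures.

2.43

Mercator's areal exaggeration is sec²φ; hence true area = (apparent area) · cos²φ.
True area of glacier: 231000 × cos²(73.5°) = 231000 × 0.08066 = 18630 km².
True area of archipelago: 8680 × cos²(20.1°) = 8680 × 0.8819 = 7655 km².
Ratio = 18630 / 7655 ≈ 2.43.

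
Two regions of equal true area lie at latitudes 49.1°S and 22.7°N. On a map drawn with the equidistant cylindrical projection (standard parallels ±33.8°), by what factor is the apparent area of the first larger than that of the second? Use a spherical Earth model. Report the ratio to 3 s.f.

1.41

The equidistant cylindrical projection with φ₀ = 33.8° has h = 1 (meridians true) and k = cos φ₀ / cos φ along parallels.
Areal scale at 49.1°: h·k = 1.000 × 1.269 = 1.269.
Areal scale at 22.7°: h·k = 1.000 × 0.9008 = 0.9008.
Ratio = 1.269/0.9008 ≈ 1.41.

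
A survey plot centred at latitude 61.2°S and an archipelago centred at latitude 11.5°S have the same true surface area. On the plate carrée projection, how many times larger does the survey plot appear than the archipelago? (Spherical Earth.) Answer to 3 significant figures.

2.03

Plate carrée maps x = Rλ, y = Rφ. The meridian scale is h = 1 and the parallel scale is k = 1/cos φ = sec φ.
Areal scale at 61.2°: h·k = 1.000 × 2.076 = 2.076.
Areal scale at 11.5°: h·k = 1.000 × 1.020 = 1.020.
Ratio = 2.076/1.020 ≈ 2.03.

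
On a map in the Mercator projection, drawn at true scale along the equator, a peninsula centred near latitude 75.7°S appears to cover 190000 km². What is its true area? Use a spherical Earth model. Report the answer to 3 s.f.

11600 km²

For Mercator, h = k = sec φ (a conformal cylindrical projection has a single point scale, 1/cos φ).
Areal scale = k² = sec²φ = 1/cos²(75.7°) = 1/0.2470² = 16.39.
True area = apparent / (areal scale) = 190000 / 16.39 ≈ 11600 km².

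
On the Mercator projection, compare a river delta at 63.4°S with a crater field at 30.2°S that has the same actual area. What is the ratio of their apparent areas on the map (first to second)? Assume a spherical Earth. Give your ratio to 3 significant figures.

Mercator areal scale is sec²φ.
At 63.4°: sec²(63.4°) = 1/0.4478² = 4.988.
At 30.2°: sec²(30.2°) = 1/0.8643² = 1.339.
Ratio = 4.988/1.339 = cos²(30.2°)/cos²(63.4°) ≈ 3.73.

3.73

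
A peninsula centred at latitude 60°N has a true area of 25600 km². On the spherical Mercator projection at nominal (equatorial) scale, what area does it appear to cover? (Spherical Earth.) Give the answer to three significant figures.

102000 km²

For Mercator, h = k = sec φ (a conformal cylindrical projection has a single point scale, 1/cos φ).
Areal scale = k² = sec²φ = 1/cos²(60°) = 1/0.5000² = 4.000.
Apparent area = 25600 × 4.000 ≈ 102000 km².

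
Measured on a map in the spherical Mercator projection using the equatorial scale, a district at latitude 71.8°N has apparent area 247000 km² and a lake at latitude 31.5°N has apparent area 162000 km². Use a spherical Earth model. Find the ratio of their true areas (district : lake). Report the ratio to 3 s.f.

Mercator's areal exaggeration is sec²φ; hence true area = (apparent area) · cos²φ.
True area of district: 247000 × cos²(71.8°) = 247000 × 0.09755 = 24100 km².
True area of lake: 162000 × cos²(31.5°) = 162000 × 0.7270 = 117800 km².
Ratio = 24100 / 117800 ≈ 0.205.

0.205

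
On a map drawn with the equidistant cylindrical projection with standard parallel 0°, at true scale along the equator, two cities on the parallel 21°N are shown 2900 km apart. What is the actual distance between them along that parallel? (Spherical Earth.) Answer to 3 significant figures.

For the equirectangular projection with φ₀ = 0 (plate carrée), h = 1 along meridians and k = sec φ along parallels.
Along the parallel at 21°, map distances are exaggerated by k = sec 21° = 1.071.
True distance = 2900 / 1.071 = 2900 × cos 21° ≈ 2710 km.

2710 km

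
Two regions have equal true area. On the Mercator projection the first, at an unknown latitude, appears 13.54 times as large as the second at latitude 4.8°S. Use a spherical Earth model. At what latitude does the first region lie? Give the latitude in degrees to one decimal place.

Mercator areal scale is sec²φ, so apparent-area ratio = sec²φ₁ / sec²φ₂ = cos²φ₂ / cos²φ₁.
cos²φ₂ / cos²φ₁ = 13.54  ⇒  cos φ₁ = cos 4.8° / √13.54 = 0.9965/3.680 = 0.2708.
φ₁ = arccos(0.2708) ≈ 74.3°.

74.3°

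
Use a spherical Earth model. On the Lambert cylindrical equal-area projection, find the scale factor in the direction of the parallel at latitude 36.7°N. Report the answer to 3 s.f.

1.25

The Lambert cylindrical equal-area projection is the cylindrical equal-area projection with its standard parallel at the equator (φ₀ = 0). For cylindrical equal-area with standard parallel φ₀, h = cos φ / cos φ₀ and k = cos φ₀ / cos φ, so h·k = 1.
k = cos 0° / cos 36.7° = 1.000/0.8018 = 1.247.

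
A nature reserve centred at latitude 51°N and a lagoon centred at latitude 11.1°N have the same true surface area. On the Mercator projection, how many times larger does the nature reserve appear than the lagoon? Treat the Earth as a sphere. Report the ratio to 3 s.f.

Mercator is conformal with k = sec φ, so areal scale = k² = sec²φ.
At 51°: sec²(51°) = 1/0.6293² = 2.525.
At 11.1°: sec²(11.1°) = 1/0.9813² = 1.038.
Ratio = 2.525/1.038 = cos²(11.1°)/cos²(51°) ≈ 2.43.

2.43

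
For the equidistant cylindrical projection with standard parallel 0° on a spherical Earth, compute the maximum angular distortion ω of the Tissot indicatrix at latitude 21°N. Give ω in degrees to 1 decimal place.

3.9°

Plate carrée maps x = Rλ, y = Rφ. The meridian scale is h = 1 and the parallel scale is k = 1/cos φ = sec φ.
At 21°: h = 1.000, k = 1.071; principal scales a = 1.071, b = 1.000.
sin(ω/2) = (a − b)/(a + b) = 0.07114/2.071 = 0.03435, so ω = 2 arcsin(0.03435) ≈ 3.9°.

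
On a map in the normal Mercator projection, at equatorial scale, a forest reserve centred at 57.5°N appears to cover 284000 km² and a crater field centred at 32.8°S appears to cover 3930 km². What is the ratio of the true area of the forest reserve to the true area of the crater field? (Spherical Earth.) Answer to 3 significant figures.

Mercator's areal exaggeration is sec²φ; hence true area = (apparent area) · cos²φ.
True area of forest reserve: 284000 × cos²(57.5°) = 284000 × 0.2887 = 81990 km².
True area of crater field: 3930 × cos²(32.8°) = 3930 × 0.7066 = 2777 km².
Ratio = 81990 / 2777 ≈ 29.5.

29.5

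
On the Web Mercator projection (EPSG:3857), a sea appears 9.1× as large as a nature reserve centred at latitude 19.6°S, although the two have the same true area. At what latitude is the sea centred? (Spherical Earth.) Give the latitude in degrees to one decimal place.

71.8°

Mercator areal scale is sec²φ, so apparent-area ratio = sec²φ₁ / sec²φ₂ = cos²φ₂ / cos²φ₁.
cos²φ₂ / cos²φ₁ = 9.1  ⇒  cos φ₁ = cos 19.6° / √9.1 = 0.9421/3.017 = 0.3123.
φ₁ = arccos(0.3123) ≈ 71.8°.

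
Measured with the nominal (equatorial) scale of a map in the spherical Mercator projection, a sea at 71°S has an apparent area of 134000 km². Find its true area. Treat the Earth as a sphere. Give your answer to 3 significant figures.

Mercator is conformal, so the point scale is isotropic: h = k = sec φ = 1/cos φ.
Areal scale = k² = sec²φ = 1/cos²(71°) = 1/0.3256² = 9.434.
True area = apparent / (areal scale) = 134000 / 9.434 ≈ 14200 km².

14200 km²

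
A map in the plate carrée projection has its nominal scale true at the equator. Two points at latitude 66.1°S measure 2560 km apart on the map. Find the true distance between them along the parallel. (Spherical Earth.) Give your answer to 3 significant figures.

In the plate carrée (x = Rλ, y = Rφ), meridians are true-scale (h = 1) and parallels are stretched by k = sec φ.
Along the parallel at 66.1°, map distances are exaggerated by k = sec 66.1° = 2.468.
True distance = 2560 / 2.468 = 2560 × cos 66.1° ≈ 1040 km.

1040 km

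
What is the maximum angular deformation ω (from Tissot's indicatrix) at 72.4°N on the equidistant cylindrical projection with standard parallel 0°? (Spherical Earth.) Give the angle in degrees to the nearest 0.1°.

Plate carrée maps x = Rλ, y = Rφ. The meridian scale is h = 1 and the parallel scale is k = 1/cos φ = sec φ.
At 72.4°: h = 1.000, k = 3.307; principal scales a = 3.307, b = 1.000.
sin(ω/2) = (a − b)/(a + b) = 2.307/4.307 = 0.5357, so ω = 2 arcsin(0.5357) ≈ 64.8°.

64.8°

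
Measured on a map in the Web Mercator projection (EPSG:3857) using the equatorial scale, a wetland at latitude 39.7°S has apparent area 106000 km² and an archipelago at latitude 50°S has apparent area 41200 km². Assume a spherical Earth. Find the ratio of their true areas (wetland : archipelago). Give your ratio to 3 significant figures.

3.69

On Mercator the areal scale is sec²φ, so true area = apparent × cos²φ.
True area of wetland: 106000 × cos²(39.7°) = 106000 × 0.5920 = 62750 km².
True area of archipelago: 41200 × cos²(50°) = 41200 × 0.4132 = 17020 km².
Ratio = 62750 / 17020 ≈ 3.69.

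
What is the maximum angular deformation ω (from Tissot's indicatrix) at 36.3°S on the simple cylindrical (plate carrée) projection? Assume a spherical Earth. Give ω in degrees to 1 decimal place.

12.3°

For the equirectangular projection with φ₀ = 0 (plate carrée), h = 1 along meridians and k = sec φ along parallels.
At 36.3°: h = 1.000, k = 1.241; principal scales a = 1.241, b = 1.000.
sin(ω/2) = (a − b)/(a + b) = 0.2408/2.241 = 0.1075, so ω = 2 arcsin(0.1075) ≈ 12.3°.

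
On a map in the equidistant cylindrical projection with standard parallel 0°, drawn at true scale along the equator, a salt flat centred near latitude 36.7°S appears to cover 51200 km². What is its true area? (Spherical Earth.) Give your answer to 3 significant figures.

41100 km²

Plate carrée maps x = Rλ, y = Rφ. The meridian scale is h = 1 and the parallel scale is k = 1/cos φ = sec φ.
Areal scale = h·k = 1 × sec φ; at 36.7°, h = 1.000, k = 1.247, so h·k = 1.247.
True area = apparent / (areal scale) = 51200 / 1.247 ≈ 41100 km².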